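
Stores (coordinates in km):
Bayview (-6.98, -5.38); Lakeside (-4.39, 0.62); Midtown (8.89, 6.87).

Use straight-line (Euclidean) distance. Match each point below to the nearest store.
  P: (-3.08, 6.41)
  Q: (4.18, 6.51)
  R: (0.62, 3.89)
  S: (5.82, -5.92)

P at (-3.08, 6.41):
  Bayview: √((-3.90)² + (-11.79)²) = √(15.2100 + 139.0041) = 12.42 km
  Lakeside: √((-1.31)² + (-5.79)²) = √(1.7161 + 33.5241) = 5.94 km
  Midtown: √((11.97)² + (0.46)²) = √(143.2809 + 0.2116) = 11.98 km
  → nearest: Lakeside (5.94 km)
Q at (4.18, 6.51):
  Bayview: √((-11.16)² + (-11.89)²) = √(124.5456 + 141.3721) = 16.31 km
  Lakeside: √((-8.57)² + (-5.89)²) = √(73.4449 + 34.6921) = 10.40 km
  Midtown: √((4.71)² + (0.36)²) = √(22.1841 + 0.1296) = 4.72 km
  → nearest: Midtown (4.72 km)
R at (0.62, 3.89):
  Bayview: √((-7.60)² + (-9.27)²) = √(57.7600 + 85.9329) = 11.99 km
  Lakeside: √((-5.01)² + (-3.27)²) = √(25.1001 + 10.6929) = 5.98 km
  Midtown: √((8.27)² + (2.98)²) = √(68.3929 + 8.8804) = 8.79 km
  → nearest: Lakeside (5.98 km)
S at (5.82, -5.92):
  Bayview: √((-12.80)² + (0.54)²) = √(163.8400 + 0.2916) = 12.81 km
  Lakeside: √((-10.21)² + (6.54)²) = √(104.2441 + 42.7716) = 12.13 km
  Midtown: √((3.07)² + (12.79)²) = √(9.4249 + 163.5841) = 13.15 km
  → nearest: Lakeside (12.13 km)

P→Lakeside; Q→Midtown; R→Lakeside; S→Lakeside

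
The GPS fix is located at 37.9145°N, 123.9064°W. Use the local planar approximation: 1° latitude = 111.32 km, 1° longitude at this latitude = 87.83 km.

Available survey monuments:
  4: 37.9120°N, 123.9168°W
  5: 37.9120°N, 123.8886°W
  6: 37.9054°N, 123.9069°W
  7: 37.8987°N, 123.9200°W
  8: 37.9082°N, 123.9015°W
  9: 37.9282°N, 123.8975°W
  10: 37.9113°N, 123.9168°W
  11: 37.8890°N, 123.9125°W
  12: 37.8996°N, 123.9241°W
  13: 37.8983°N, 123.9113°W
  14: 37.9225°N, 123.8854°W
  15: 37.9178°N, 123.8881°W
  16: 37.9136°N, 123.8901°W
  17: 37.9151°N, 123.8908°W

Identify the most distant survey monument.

Distances from 37.9145°N, 123.9064°W:
4: 0.9549 km
5: 1.5880 km
6: 1.0140 km
7: 2.1261 km
8: 0.8228 km
9: 1.7137 km
10: 0.9804 km
11: 2.8888 km
12: 2.2733 km
13: 1.8540 km
14: 2.0482 km
15: 1.6487 km
16: 1.4351 km
17: 1.3718 km
Maximum: 11 at 2.8888 km.

11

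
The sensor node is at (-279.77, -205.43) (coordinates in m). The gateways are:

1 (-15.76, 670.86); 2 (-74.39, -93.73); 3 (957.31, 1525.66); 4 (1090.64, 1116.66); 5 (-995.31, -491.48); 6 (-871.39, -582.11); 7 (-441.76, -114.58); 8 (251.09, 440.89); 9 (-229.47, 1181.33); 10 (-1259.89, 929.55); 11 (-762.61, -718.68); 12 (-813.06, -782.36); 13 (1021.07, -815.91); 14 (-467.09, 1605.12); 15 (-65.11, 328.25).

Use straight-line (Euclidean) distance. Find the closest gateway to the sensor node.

Distances from (-279.77, -205.43):
1: √((264.01)² + (876.29)²) = √(69701.2801 + 767884.1641) = 915.20 m
2: √((205.38)² + (111.70)²) = √(42180.9444 + 12476.8900) = 233.79 m
3: √((1237.08)² + (1731.09)²) = √(1530366.9264 + 2996672.5881) = 2127.68 m
4: √((1370.41)² + (1322.09)²) = √(1878023.5681 + 1747921.9681) = 1904.19 m
5: √((-715.54)² + (-286.05)²) = √(511997.4916 + 81824.6025) = 770.60 m
6: √((-591.62)² + (-376.68)²) = √(350014.2244 + 141887.8224) = 701.36 m
7: √((-161.99)² + (90.85)²) = √(26240.7601 + 8253.7225) = 185.73 m
8: √((530.86)² + (646.32)²) = √(281812.3396 + 417729.5424) = 836.39 m
9: √((50.30)² + (1386.76)²) = √(2530.0900 + 1923103.2976) = 1387.67 m
10: √((-980.12)² + (1134.98)²) = √(960635.2144 + 1288179.6004) = 1499.60 m
11: √((-482.84)² + (-513.25)²) = √(233134.4656 + 263425.5625) = 704.67 m
12: √((-533.29)² + (-576.93)²) = √(284398.2241 + 332848.2249) = 785.65 m
13: √((1300.84)² + (-610.48)²) = √(1692184.7056 + 372685.8304) = 1436.97 m
14: √((-187.32)² + (1810.55)²) = √(35088.7824 + 3278091.3025) = 1820.21 m
15: √((214.66)² + (533.68)²) = √(46078.9156 + 284814.3424) = 575.23 m
Minimum: 7 at 185.73 m.

7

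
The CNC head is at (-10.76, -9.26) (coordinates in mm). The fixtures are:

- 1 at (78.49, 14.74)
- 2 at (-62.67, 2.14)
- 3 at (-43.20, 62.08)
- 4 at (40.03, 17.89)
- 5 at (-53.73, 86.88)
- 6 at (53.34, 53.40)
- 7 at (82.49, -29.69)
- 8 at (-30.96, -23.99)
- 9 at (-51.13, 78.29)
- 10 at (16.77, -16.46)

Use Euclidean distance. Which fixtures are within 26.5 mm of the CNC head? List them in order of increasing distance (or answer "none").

8

Distances from (-10.76, -9.26):
1: 92.42 mm
2: 53.15 mm
3: 78.37 mm
4: 57.59 mm
5: 105.31 mm
6: 89.64 mm
7: 95.46 mm
8: 25.00 mm
9: 96.41 mm
10: 28.46 mm
Threshold 26.5 mm: 8 (25.00 mm) is within range.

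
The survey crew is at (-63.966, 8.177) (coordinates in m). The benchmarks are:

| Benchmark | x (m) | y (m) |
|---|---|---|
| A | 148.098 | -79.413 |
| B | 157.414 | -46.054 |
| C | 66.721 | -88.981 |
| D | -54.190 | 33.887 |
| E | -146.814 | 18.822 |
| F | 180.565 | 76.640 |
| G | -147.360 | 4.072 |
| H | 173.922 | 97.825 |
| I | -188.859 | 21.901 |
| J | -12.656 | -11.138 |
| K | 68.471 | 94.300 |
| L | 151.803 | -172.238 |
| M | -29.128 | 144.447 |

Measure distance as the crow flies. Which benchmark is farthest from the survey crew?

L

Distances from (-63.966, 8.177):
A: √((212.064)² + (-87.590)²) = √(44971.14010 + 7672.00810) = 229.441 m
B: √((221.380)² + (-54.231)²) = √(49009.10440 + 2941.00136) = 227.926 m
C: √((130.687)² + (-97.158)²) = √(17079.09197 + 9439.67696) = 162.846 m
D: √((9.776)² + (25.710)²) = √(95.57018 + 661.00410) = 27.506 m
E: √((-82.848)² + (10.645)²) = √(6863.79110 + 113.31602) = 83.529 m
F: √((244.531)² + (68.463)²) = √(59795.40996 + 4687.18237) = 253.934 m
G: √((-83.394)² + (-4.105)²) = √(6954.55924 + 16.85102) = 83.495 m
H: √((237.888)² + (89.648)²) = √(56590.70054 + 8036.76390) = 254.219 m
I: √((-124.893)² + (13.724)²) = √(15598.26145 + 188.34818) = 125.645 m
J: √((51.310)² + (-19.315)²) = √(2632.71610 + 373.06922) = 54.825 m
K: √((132.437)² + (86.123)²) = √(17539.55897 + 7417.17113) = 157.977 m
L: √((215.769)² + (-180.415)²) = √(46556.26136 + 32549.57222) = 281.258 m
M: √((34.838)² + (136.270)²) = √(1213.68624 + 18569.51290) = 140.653 m
Maximum: L at 281.258 m.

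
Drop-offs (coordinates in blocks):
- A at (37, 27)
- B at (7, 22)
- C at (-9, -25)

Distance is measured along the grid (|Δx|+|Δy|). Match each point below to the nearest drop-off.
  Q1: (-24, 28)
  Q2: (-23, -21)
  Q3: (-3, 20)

Q1 at (-24, 28):
  A: 62 blocks
  B: 37 blocks
  C: 68 blocks
  → nearest: B (37 blocks)
Q2 at (-23, -21):
  A: 108 blocks
  B: 73 blocks
  C: 18 blocks
  → nearest: C (18 blocks)
Q3 at (-3, 20):
  A: 47 blocks
  B: 12 blocks
  C: 51 blocks
  → nearest: B (12 blocks)

Q1→B; Q2→C; Q3→B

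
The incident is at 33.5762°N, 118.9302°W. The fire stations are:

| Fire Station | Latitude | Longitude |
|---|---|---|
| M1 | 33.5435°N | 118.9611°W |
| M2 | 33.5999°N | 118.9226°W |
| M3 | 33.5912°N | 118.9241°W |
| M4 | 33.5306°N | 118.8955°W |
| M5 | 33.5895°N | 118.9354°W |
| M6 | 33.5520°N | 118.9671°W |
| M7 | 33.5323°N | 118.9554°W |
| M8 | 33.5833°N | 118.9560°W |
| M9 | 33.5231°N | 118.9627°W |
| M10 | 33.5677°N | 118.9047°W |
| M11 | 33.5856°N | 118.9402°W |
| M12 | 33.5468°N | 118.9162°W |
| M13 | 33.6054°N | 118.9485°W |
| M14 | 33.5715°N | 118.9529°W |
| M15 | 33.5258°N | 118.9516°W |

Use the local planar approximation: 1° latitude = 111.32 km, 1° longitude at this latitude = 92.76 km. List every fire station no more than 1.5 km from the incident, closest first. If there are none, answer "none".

M11

Distances from 33.5762°N, 118.9302°W:
M1: √((-0.0327·111.32)² + (-0.0309·92.76)²) = √(13.250794 + 8.215584) = 4.6332 km
M2: √((0.0237·111.32)² + (0.0076·92.76)²) = √(6.960542 + 0.496991) = 2.7308 km
M3: √((0.0150·111.32)² + (0.0061·92.76)²) = √(2.788232 + 0.320170) = 1.7631 km
M4: √((-0.0456·111.32)² + (0.0347·92.76)²) = √(25.767725 + 10.360493) = 6.0107 km
M5: √((0.0133·111.32)² + (-0.0052·92.76)²) = √(2.192046 + 0.232663) = 1.5571 km
M6: √((-0.0242·111.32)² + (-0.0369·92.76)²) = √(7.257334 + 11.715861) = 4.3558 km
M7: √((-0.0439·111.32)² + (-0.0252·92.76)²) = √(23.882261 + 5.464149) = 5.4172 km
M8: √((0.0071·111.32)² + (-0.0258·92.76)²) = √(0.624688 + 5.727445) = 2.5203 km
M9: √((-0.0531·111.32)² + (-0.0325·92.76)²) = √(34.941009 + 9.088416) = 6.6355 km
M10: √((-0.0085·111.32)² + (0.0255·92.76)²) = √(0.895332 + 5.595023) = 2.5476 km
M11: √((0.0094·111.32)² + (-0.0100·92.76)²) = √(1.094970 + 0.860442) = 1.3984 km
M12: √((-0.0294·111.32)² + (0.0140·92.76)²) = √(10.711272 + 1.686466) = 3.5210 km
M13: √((0.0292·111.32)² + (-0.0183·92.76)²) = √(10.566036 + 2.881533) = 3.6671 km
M14: √((-0.0047·111.32)² + (-0.0227·92.76)²) = √(0.273742 + 4.433770) = 2.1697 km
M15: √((-0.0504·111.32)² + (-0.0214·92.76)²) = √(31.478024 + 3.940479) = 5.9513 km
Threshold 1.5 km: M11 (1.3984 km) is within range.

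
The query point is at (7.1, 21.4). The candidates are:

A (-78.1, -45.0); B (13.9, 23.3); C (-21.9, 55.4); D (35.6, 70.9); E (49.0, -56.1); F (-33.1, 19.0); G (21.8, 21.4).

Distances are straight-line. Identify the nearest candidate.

Distances from (7.1, 21.4):
A: √((-85.2)² + (-66.4)²) = √(7259.040 + 4408.960) = 108.0
B: √((6.8)² + (1.9)²) = √(46.240 + 3.610) = 7.1
C: √((-29.0)² + (34.0)²) = √(841.000 + 1156.000) = 44.7
D: √((28.5)² + (49.5)²) = √(812.250 + 2450.250) = 57.1
E: √((41.9)² + (-77.5)²) = √(1755.610 + 6006.250) = 88.1
F: √((-40.2)² + (-2.4)²) = √(1616.040 + 5.760) = 40.3
G: √((14.7)² + (0.0)²) = √(216.090 + 0.000) = 14.7
Minimum: B at 7.1.

B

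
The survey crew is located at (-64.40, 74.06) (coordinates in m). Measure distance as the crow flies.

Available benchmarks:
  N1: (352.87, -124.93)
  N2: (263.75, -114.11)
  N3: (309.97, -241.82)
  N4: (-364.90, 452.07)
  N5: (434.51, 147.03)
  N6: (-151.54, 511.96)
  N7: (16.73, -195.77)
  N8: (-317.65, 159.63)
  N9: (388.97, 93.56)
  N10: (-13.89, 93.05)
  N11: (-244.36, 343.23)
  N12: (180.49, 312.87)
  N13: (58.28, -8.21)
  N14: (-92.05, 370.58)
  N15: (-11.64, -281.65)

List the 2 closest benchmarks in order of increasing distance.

Distances from (-64.40, 74.06):
N1: √((417.27)² + (-198.99)²) = √(174114.2529 + 39597.0201) = 462.29 m
N2: √((328.15)² + (-188.17)²) = √(107682.4225 + 35407.9489) = 378.27 m
N3: √((374.37)² + (-315.88)²) = √(140152.8969 + 99780.1744) = 489.83 m
N4: √((-300.50)² + (378.01)²) = √(90300.2500 + 142891.5601) = 482.90 m
N5: √((498.91)² + (72.97)²) = √(248911.1881 + 5324.6209) = 504.22 m
N6: √((-87.14)² + (437.90)²) = √(7593.3796 + 191756.4100) = 446.49 m
N7: √((81.13)² + (-269.83)²) = √(6582.0769 + 72808.2289) = 281.76 m
N8: √((-253.25)² + (85.57)²) = √(64135.5625 + 7322.2249) = 267.32 m
N9: √((453.37)² + (19.50)²) = √(205544.3569 + 380.2500) = 453.79 m
N10: √((50.51)² + (18.99)²) = √(2551.2601 + 360.6201) = 53.96 m
N11: √((-179.96)² + (269.17)²) = √(32385.6016 + 72452.4889) = 323.79 m
N12: √((244.89)² + (238.81)²) = √(59971.1121 + 57030.2161) = 342.05 m
N13: √((122.68)² + (-82.27)²) = √(15050.3824 + 6768.3529) = 147.71 m
N14: √((-27.65)² + (296.52)²) = √(764.5225 + 87924.1104) = 297.81 m
N15: √((52.76)² + (-355.71)²) = √(2783.6176 + 126529.6041) = 359.60 m
Sorted: N10 (53.96 m) < N13 (147.71 m) < N8 (267.32 m) < N7 (281.76 m) < …

N10, N13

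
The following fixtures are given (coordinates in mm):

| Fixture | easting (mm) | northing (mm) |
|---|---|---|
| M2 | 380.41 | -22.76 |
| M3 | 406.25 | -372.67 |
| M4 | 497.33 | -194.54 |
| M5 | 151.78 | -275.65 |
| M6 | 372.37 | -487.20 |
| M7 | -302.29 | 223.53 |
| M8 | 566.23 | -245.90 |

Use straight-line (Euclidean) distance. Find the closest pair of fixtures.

Pairwise distances:
M4–M8: 85.94 mm
M3–M6: 119.44 mm
M3–M4: 200.06 mm
M3–M8: 204.12 mm
M2–M4: 207.79 mm
M3–M5: 272.34 mm
M2–M8: 290.38 mm
M5–M6: 305.64 mm
M6–M8: 309.53 mm
M4–M6: 318.22 mm
M2–M5: 340.92 mm
M2–M3: 350.86 mm
M4–M5: 354.94 mm
M5–M8: 415.52 mm
M2–M6: 464.51 mm
M5–M7: 674.80 mm
M2–M7: 725.77 mm
M4–M7: 902.32 mm
M3–M7: 926.00 mm
M6–M7: 979.95 mm
M7–M8: 987.26 mm
Closest pair: M4–M8 at 85.94 mm.

M4 and M8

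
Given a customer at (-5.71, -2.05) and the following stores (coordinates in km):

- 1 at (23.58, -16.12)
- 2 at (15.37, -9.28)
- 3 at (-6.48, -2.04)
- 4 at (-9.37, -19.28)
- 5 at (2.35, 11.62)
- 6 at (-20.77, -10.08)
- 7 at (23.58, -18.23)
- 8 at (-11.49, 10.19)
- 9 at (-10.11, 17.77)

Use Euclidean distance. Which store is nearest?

3

Distances from (-5.71, -2.05):
1: √((29.29)² + (-14.07)²) = √(857.9041 + 197.9649) = 32.49 km
2: √((21.08)² + (-7.23)²) = √(444.3664 + 52.2729) = 22.29 km
3: √((-0.77)² + (0.01)²) = √(0.5929 + 0.0001) = 0.77 km
4: √((-3.66)² + (-17.23)²) = √(13.3956 + 296.8729) = 17.61 km
5: √((8.06)² + (13.67)²) = √(64.9636 + 186.8689) = 15.87 km
6: √((-15.06)² + (-8.03)²) = √(226.8036 + 64.4809) = 17.07 km
7: √((29.29)² + (-16.18)²) = √(857.9041 + 261.7924) = 33.46 km
8: √((-5.78)² + (12.24)²) = √(33.4084 + 149.8176) = 13.54 km
9: √((-4.40)² + (19.82)²) = √(19.3600 + 392.8324) = 20.30 km
Minimum: 3 at 0.77 km.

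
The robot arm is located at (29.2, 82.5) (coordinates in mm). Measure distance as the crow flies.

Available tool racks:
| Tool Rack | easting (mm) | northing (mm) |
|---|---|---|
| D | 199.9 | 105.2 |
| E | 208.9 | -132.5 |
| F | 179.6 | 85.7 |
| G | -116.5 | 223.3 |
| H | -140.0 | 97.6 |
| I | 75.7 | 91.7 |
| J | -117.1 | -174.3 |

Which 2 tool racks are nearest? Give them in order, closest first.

Distances from (29.2, 82.5):
D: 172.2 mm
E: 280.2 mm
F: 150.4 mm
G: 202.6 mm
H: 169.9 mm
I: 47.4 mm
J: 295.6 mm
Sorted: I (47.4 mm) < F (150.4 mm) < H (169.9 mm) < D (172.2 mm) < …

I, F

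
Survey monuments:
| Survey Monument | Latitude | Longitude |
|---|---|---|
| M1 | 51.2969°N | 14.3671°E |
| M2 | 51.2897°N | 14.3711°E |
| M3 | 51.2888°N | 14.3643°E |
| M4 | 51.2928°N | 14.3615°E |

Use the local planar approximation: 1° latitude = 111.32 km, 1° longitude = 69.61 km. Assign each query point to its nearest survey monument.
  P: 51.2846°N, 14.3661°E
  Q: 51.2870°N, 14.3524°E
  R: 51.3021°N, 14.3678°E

P at 51.2846°N, 14.3661°E:
  M1: √((0.0123·111.32)² + (0.0010·69.61)²) = √(1.874807 + 0.004846) = 1.3710 km
  M2: √((0.0051·111.32)² + (0.0050·69.61)²) = √(0.322320 + 0.121139) = 0.6659 km
  M3: √((0.0042·111.32)² + (-0.0018·69.61)²) = √(0.218597 + 0.015700) = 0.4840 km
  M4: √((0.0082·111.32)² + (-0.0046·69.61)²) = √(0.833248 + 0.102532) = 0.9674 km
  → nearest: M3 (0.4840 km)
Q at 51.2870°N, 14.3524°E:
  M1: √((0.0099·111.32)² + (0.0147·69.61)²) = √(1.214554 + 1.047075) = 1.5039 km
  M2: √((0.0027·111.32)² + (0.0187·69.61)²) = √(0.090339 + 1.694441) = 1.3360 km
  M3: √((0.0018·111.32)² + (0.0119·69.61)²) = √(0.040151 + 0.686179) = 0.8522 km
  M4: √((0.0058·111.32)² + (0.0091·69.61)²) = √(0.416872 + 0.401260) = 0.9045 km
  → nearest: M3 (0.8522 km)
R at 51.3021°N, 14.3678°E:
  M1: √((-0.0052·111.32)² + (-0.0007·69.61)²) = √(0.335084 + 0.002374) = 0.5809 km
  M2: √((-0.0124·111.32)² + (0.0033·69.61)²) = √(1.905416 + 0.052768) = 1.3994 km
  M3: √((-0.0133·111.32)² + (-0.0035·69.61)²) = √(2.192046 + 0.059358) = 1.5005 km
  M4: √((-0.0093·111.32)² + (-0.0063·69.61)²) = √(1.071796 + 0.192320) = 1.1243 km
  → nearest: M1 (0.5809 km)

P→M3; Q→M3; R→M1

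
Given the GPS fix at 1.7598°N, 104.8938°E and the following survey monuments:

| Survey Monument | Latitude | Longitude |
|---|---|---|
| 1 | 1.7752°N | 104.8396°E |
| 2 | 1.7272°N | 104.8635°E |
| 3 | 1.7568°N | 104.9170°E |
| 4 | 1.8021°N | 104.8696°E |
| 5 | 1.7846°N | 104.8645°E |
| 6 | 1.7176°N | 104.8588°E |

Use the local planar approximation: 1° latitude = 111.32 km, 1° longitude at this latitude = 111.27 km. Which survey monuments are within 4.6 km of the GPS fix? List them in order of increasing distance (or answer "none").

3, 5

Distances from 1.7598°N, 104.8938°E:
1: √((0.0154·111.32)² + (-0.0542·111.27)²) = √(2.938920 + 36.370959) = 6.2698 km
2: √((-0.0326·111.32)² + (-0.0303·111.27)²) = √(13.169873 + 11.366884) = 4.9535 km
3: √((-0.0030·111.32)² + (0.0232·111.27)²) = √(0.111529 + 6.663956) = 2.6030 km
4: √((0.0423·111.32)² + (-0.0242·111.27)²) = √(22.173136 + 7.250816) = 5.4244 km
5: √((0.0248·111.32)² + (-0.0293·111.27)²) = √(7.621663 + 10.628976) = 4.2721 km
6: √((-0.0422·111.32)² + (-0.0350·111.27)²) = √(22.068423 + 15.166741) = 6.1021 km
Threshold 4.6 km: 3 (2.6030 km), 5 (4.2721 km) are within range.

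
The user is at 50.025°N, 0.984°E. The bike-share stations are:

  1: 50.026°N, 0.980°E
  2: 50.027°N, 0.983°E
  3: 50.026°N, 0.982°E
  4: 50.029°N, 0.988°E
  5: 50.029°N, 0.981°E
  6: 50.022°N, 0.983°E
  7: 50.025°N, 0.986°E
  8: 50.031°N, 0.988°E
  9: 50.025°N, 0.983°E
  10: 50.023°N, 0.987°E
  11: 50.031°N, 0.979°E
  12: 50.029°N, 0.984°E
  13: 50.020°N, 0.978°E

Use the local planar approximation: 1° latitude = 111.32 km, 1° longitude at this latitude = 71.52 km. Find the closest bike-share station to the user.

Distances from 50.025°N, 0.984°E:
1: √((0.001·111.32)² + (-0.004·71.52)²) = √(0.01239 + 0.08184) = 0.307 km
2: √((0.002·111.32)² + (-0.001·71.52)²) = √(0.04957 + 0.00512) = 0.234 km
3: √((0.001·111.32)² + (-0.002·71.52)²) = √(0.01239 + 0.02046) = 0.181 km
4: √((0.004·111.32)² + (0.004·71.52)²) = √(0.19827 + 0.08184) = 0.529 km
5: √((0.004·111.32)² + (-0.003·71.52)²) = √(0.19827 + 0.04604) = 0.494 km
6: √((-0.003·111.32)² + (-0.001·71.52)²) = √(0.11153 + 0.00512) = 0.342 km
7: √((0.000·111.32)² + (0.002·71.52)²) = √(0.00000 + 0.02046) = 0.143 km
8: √((0.006·111.32)² + (0.004·71.52)²) = √(0.44612 + 0.08184) = 0.727 km
9: √((0.000·111.32)² + (-0.001·71.52)²) = √(0.00000 + 0.00512) = 0.072 km
10: √((-0.002·111.32)² + (0.003·71.52)²) = √(0.04957 + 0.04604) = 0.309 km
11: √((0.006·111.32)² + (-0.005·71.52)²) = √(0.44612 + 0.12788) = 0.758 km
12: √((0.004·111.32)² + (0.000·71.52)²) = √(0.19827 + 0.00000) = 0.445 km
13: √((-0.005·111.32)² + (-0.006·71.52)²) = √(0.30980 + 0.18414) = 0.703 km
Minimum: 9 at 0.072 km.

9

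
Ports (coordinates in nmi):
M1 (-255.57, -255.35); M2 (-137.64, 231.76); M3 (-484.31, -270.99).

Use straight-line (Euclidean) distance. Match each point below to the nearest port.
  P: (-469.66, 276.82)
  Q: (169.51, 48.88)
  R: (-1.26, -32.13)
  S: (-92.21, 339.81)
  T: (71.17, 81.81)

P→M2; Q→M2; R→M2; S→M2; T→M2

P at (-469.66, 276.82):
  M1: 573.62 nmi
  M2: 335.06 nmi
  M3: 548.01 nmi
  → nearest: M2 (335.06 nmi)
Q at (169.51, 48.88):
  M1: 522.73 nmi
  M2: 357.47 nmi
  M3: 727.87 nmi
  → nearest: M2 (357.47 nmi)
R at (-1.26, -32.13):
  M1: 338.38 nmi
  M2: 297.05 nmi
  M3: 538.88 nmi
  → nearest: M2 (297.05 nmi)
S at (-92.21, 339.81):
  M1: 617.17 nmi
  M2: 117.21 nmi
  M3: 725.82 nmi
  → nearest: M2 (117.21 nmi)
T at (71.17, 81.81):
  M1: 469.51 nmi
  M2: 257.07 nmi
  M3: 658.05 nmi
  → nearest: M2 (257.07 nmi)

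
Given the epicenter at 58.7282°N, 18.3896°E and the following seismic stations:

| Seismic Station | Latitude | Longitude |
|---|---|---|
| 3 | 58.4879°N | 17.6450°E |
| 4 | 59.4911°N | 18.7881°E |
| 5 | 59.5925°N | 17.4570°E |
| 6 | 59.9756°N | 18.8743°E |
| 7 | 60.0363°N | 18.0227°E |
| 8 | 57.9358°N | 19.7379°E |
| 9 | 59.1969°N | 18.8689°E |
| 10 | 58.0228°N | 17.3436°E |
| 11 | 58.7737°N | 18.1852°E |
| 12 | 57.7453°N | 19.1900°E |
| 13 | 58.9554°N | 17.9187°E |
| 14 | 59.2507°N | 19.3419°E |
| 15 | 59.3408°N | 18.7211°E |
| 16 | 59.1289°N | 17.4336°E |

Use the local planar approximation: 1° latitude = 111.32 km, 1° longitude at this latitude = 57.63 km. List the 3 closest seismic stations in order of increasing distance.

11, 13, 3

Distances from 58.7282°N, 18.3896°E:
3: √((-0.2403·111.32)² + (-0.7446·57.63)²) = √(715.572986 + 1841.379496) = 50.5663 km
4: √((0.7629·111.32)² + (0.3985·57.63)²) = √(7212.430232 + 527.416716) = 87.9764 km
5: √((0.8643·111.32)² + (-0.9326·57.63)²) = √(9257.109935 + 2888.604353) = 110.2076 km
6: √((1.2474·111.32)² + (0.4847·57.63)²) = √(19282.257345 + 780.267070) = 141.6422 km
7: √((1.3081·111.32)² + (-0.3669·57.63)²) = √(21204.512223 + 447.087639) = 147.1448 km
8: √((-0.7924·111.32)² + (1.3483·57.63)²) = √(7780.998455 + 6037.683013) = 117.5529 km
9: √((0.4687·111.32)² + (0.4793·57.63)²) = √(2722.302001 + 762.978143) = 59.0363 km
10: √((-0.7054·111.32)² + (-1.0460·57.63)²) = √(6166.195727 + 3633.796550) = 98.9949 km
11: √((0.0455·111.32)² + (-0.2044·57.63)²) = √(25.654833 + 138.758317) = 12.8224 km
12: √((-0.9829·111.32)² + (0.8004·57.63)²) = √(11971.954716 + 2127.704926) = 118.7420 km
13: √((0.2272·111.32)² + (-0.4709·57.63)²) = √(639.680408 + 736.469253) = 37.0965 km
14: √((0.5225·111.32)² + (0.9523·57.63)²) = √(3383.132326 + 3011.929539) = 79.9691 km
15: √((0.6126·111.32)² + (0.3315·57.63)²) = √(4650.507834 + 364.975998) = 70.8201 km
16: √((0.4007·111.32)² + (-0.9560·57.63)²) = √(1989.688456 + 3035.379689) = 70.8877 km
Sorted: 11 (12.8224 km) < 13 (37.0965 km) < 3 (50.5663 km) < 9 (59.0363 km) < 15 (70.8201 km) < …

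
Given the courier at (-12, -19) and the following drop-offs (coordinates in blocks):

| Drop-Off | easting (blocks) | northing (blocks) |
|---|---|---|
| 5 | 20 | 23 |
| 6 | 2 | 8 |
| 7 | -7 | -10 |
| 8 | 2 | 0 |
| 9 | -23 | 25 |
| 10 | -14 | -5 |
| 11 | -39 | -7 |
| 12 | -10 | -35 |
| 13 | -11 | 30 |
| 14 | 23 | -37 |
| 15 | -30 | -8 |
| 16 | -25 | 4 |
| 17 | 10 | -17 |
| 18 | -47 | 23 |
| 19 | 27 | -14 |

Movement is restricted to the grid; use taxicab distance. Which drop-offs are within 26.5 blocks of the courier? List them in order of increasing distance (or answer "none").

7, 10, 12, 17

Distances from (-12, -19):
5: 74 blocks
6: 41 blocks
7: 14 blocks
8: 33 blocks
9: 55 blocks
10: 16 blocks
11: 39 blocks
12: 18 blocks
13: 50 blocks
14: 53 blocks
15: 29 blocks
16: 36 blocks
17: 24 blocks
18: 77 blocks
19: 44 blocks
Threshold 26.5 blocks: 7 (14 blocks), 10 (16 blocks), 12 (18 blocks), 17 (24 blocks) are within range.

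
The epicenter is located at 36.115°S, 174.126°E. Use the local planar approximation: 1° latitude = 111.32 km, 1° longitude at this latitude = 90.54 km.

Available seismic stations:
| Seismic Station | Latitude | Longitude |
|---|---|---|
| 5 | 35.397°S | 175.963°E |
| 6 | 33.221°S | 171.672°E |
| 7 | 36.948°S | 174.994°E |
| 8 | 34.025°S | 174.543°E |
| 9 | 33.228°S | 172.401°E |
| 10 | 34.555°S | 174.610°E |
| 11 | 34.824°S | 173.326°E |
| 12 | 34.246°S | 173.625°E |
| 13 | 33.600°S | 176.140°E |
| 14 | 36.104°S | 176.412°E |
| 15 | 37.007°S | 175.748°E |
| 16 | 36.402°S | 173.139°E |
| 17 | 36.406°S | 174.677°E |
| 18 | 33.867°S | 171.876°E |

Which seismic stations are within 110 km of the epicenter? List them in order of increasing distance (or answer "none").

17, 16

Distances from 36.115°S, 174.126°E:
5: √((0.718·111.32)² + (1.837·90.54)²) = √(6388.44682 + 27663.00103) = 184.530 km
6: √((2.894·111.32)² + (-2.454·90.54)²) = √(103787.11715 + 49366.24532) = 391.348 km
7: √((-0.833·111.32)² + (0.868·90.54)²) = √(8598.77130 + 6176.18691) = 121.552 km
8: √((2.090·111.32)² + (0.417·90.54)²) = √(54130.11722 + 1425.45362) = 235.702 km
9: √((2.887·111.32)² + (-1.725·90.54)²) = √(103285.64432 + 24392.66094) = 357.321 km
10: √((1.560·111.32)² + (0.484·90.54)²) = √(30157.51774 + 1920.31159) = 179.103 km
11: √((1.291·111.32)² + (-0.800·90.54)²) = √(20653.74829 + 5246.39462) = 160.935 km
12: √((1.869·111.32)² + (-0.501·90.54)²) = √(43287.74854 + 2057.57859) = 212.944 km
13: √((2.515·111.32)² + (2.014·90.54)²) = √(78383.08891 + 33250.63264) = 334.116 km
14: √((0.011·111.32)² + (2.286·90.54)²) = √(1.49945 + 42838.41881) = 206.978 km
15: √((-0.892·111.32)² + (1.622·90.54)²) = √(9859.98159 + 21566.64949) = 177.276 km
16: √((-0.287·111.32)² + (-0.987·90.54)²) = √(1020.72838 + 7985.74219) = 94.902 km
17: √((-0.291·111.32)² + (0.551·90.54)²) = √(1049.37901 + 2488.76665) = 59.482 km
18: √((2.248·111.32)² + (-2.250·90.54)²) = √(62623.74119 + 41499.80123) = 322.682 km
Threshold 110 km: 17 (59.482 km), 16 (94.902 km) are within range.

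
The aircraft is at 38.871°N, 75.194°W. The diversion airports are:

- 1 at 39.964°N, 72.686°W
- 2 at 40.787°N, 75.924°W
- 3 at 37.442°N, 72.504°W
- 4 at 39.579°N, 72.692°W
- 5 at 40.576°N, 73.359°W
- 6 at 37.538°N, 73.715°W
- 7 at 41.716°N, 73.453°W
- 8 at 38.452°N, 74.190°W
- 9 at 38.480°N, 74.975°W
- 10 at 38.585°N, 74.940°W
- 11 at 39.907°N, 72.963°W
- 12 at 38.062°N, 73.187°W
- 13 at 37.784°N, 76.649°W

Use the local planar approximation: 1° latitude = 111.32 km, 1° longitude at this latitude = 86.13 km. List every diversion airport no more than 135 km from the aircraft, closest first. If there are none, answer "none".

Distances from 38.871°N, 75.194°W:
1: 247.924 km
2: 222.363 km
3: 281.043 km
4: 229.458 km
5: 246.989 km
6: 195.568 km
7: 350.411 km
8: 98.252 km
9: 47.437 km
10: 38.629 km
11: 224.108 km
12: 194.915 km
13: 174.204 km
Threshold 135 km: 10 (38.629 km), 9 (47.437 km), 8 (98.252 km) are within range.

10, 9, 8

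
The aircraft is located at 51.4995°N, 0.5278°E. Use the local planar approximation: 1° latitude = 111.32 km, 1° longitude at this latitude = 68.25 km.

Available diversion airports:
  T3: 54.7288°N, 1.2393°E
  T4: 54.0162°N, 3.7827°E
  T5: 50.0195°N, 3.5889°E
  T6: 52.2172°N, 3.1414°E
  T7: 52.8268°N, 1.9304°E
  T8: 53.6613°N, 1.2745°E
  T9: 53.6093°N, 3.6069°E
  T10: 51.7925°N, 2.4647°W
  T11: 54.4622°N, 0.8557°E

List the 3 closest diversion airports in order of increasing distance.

T7, T6, T10

Distances from 51.4995°N, 0.5278°E:
T3: 362.7506 km
T4: 357.5449 km
T5: 266.0664 km
T6: 195.4530 km
T7: 176.0548 km
T8: 245.9885 km
T9: 315.1556 km
T10: 206.8262 km
T11: 330.5662 km
Sorted: T7 (176.0548 km) < T6 (195.4530 km) < T10 (206.8262 km) < T8 (245.9885 km) < T5 (266.0664 km) < …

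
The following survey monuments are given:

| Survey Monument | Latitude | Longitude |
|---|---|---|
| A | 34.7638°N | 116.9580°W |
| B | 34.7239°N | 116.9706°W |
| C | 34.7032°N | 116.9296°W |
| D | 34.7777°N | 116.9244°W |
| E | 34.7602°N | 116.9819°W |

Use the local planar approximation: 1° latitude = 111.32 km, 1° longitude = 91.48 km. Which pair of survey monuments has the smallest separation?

Pairwise distances:
A–B: 4.5888 km
A–C: 7.2290 km
A–D: 3.4412 km
A–E: 2.2228 km
B–C: 4.4020 km
B–D: 7.3301 km
B–E: 4.1710 km
C–D: 8.3070 km
C–E: 7.9469 km
D–E: 5.6093 km
Closest pair: A–E at 2.2228 km.

A and E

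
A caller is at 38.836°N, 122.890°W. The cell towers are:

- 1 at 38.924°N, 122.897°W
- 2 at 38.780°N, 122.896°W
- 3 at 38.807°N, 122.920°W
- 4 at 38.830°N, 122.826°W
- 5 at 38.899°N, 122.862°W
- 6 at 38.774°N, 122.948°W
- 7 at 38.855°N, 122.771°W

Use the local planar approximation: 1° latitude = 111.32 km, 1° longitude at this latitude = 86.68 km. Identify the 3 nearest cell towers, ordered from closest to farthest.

Distances from 38.836°N, 122.890°W:
1: 9.815 km
2: 6.256 km
3: 4.145 km
4: 5.588 km
5: 7.421 km
6: 8.539 km
7: 10.530 km
Sorted: 3 (4.145 km) < 4 (5.588 km) < 2 (6.256 km) < 5 (7.421 km) < 6 (8.539 km) < …

3, 4, 2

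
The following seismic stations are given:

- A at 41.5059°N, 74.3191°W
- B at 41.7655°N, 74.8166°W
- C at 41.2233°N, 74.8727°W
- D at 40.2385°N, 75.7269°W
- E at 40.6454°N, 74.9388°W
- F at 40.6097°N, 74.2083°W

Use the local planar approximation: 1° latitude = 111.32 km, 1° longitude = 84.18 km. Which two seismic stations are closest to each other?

Pairwise distances:
A–B: 50.8825 km
A–C: 56.2265 km
A–D: 184.2548 km
A–E: 109.0744 km
A–F: 100.2000 km
B–C: 60.5422 km
B–D: 186.4595 km
B–E: 125.1131 km
B–F: 138.4791 km
C–D: 131.1062 km
C–E: 64.5720 km
C–F: 88.2824 km
D–E: 80.3308 km
D–F: 134.3484 km
E–F: 61.6218 km
Closest pair: A–B at 50.8825 km.

A and B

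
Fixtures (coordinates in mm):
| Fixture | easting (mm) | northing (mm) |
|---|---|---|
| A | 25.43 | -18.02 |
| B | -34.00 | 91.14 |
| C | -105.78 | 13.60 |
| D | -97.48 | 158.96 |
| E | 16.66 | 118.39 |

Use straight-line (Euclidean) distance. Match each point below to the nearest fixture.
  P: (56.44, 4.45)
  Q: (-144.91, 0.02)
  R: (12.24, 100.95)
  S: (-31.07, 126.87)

P at (56.44, 4.45):
  A: 38.30 mm
  B: 125.28 mm
  C: 162.48 mm
  D: 218.09 mm
  E: 120.68 mm
  → nearest: A (38.30 mm)
Q at (-144.91, 0.02):
  A: 171.29 mm
  B: 143.54 mm
  C: 41.42 mm
  D: 165.87 mm
  E: 200.29 mm
  → nearest: C (41.42 mm)
R at (12.24, 100.95):
  A: 119.70 mm
  B: 47.27 mm
  C: 146.83 mm
  D: 124.11 mm
  E: 17.99 mm
  → nearest: E (17.99 mm)
S at (-31.07, 126.87):
  A: 155.52 mm
  B: 35.85 mm
  C: 135.69 mm
  D: 73.76 mm
  E: 48.48 mm
  → nearest: B (35.85 mm)

P→A; Q→C; R→E; S→B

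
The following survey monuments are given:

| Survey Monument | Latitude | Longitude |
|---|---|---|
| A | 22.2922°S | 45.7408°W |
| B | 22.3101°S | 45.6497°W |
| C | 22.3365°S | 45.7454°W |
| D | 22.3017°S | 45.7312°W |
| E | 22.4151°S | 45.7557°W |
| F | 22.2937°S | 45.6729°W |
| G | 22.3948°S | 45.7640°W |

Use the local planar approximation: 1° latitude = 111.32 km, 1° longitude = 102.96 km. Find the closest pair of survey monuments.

Pairwise distances:
A–B: √((-0.0179·111.32)² + (0.0911·102.96)²) = √(3.970566 + 87.977947) = 9.5890 km
A–C: √((-0.0443·111.32)² + (-0.0046·102.96)²) = √(24.319456 + 0.224312) = 4.9542 km
A–D: √((-0.0095·111.32)² + (0.0096·102.96)²) = √(1.118391 + 0.976966) = 1.4475 km
A–E: √((-0.1229·111.32)² + (-0.0149·102.96)²) = √(187.176000 + 2.353475) = 13.7670 km
A–F: √((-0.0015·111.32)² + (0.0679·102.96)²) = √(0.027882 + 48.873857) = 6.9930 km
A–G: √((-0.1026·111.32)² + (-0.0232·102.96)²) = √(130.449109 + 5.705754) = 11.6685 km
B–C: √((-0.0264·111.32)² + (-0.0957·102.96)²) = √(8.636828 + 97.086969) = 10.2822 km
B–D: √((0.0084·111.32)² + (-0.0815·102.96)²) = √(0.874390 + 70.412909) = 8.4432 km
B–E: √((-0.1050·111.32)² + (-0.1060·102.96)²) = √(136.623370 + 119.110157) = 15.9917 km
B–F: √((0.0164·111.32)² + (-0.0232·102.96)²) = √(3.332991 + 5.705754) = 3.0065 km
B–G: √((-0.0847·111.32)² + (-0.1143·102.96)²) = √(88.902345 + 138.493544) = 15.0797 km
C–D: √((0.0348·111.32)² + (0.0142·102.96)²) = √(15.007380 + 2.137538) = 4.1406 km
C–E: √((-0.0786·111.32)² + (-0.0103·102.96)²) = √(76.558160 + 1.124635) = 8.8138 km
C–F: √((0.0428·111.32)² + (0.0725·102.96)²) = √(22.700422 + 55.720253) = 8.8555 km
C–G: √((-0.0583·111.32)² + (-0.0186·102.96)²) = √(42.119529 + 3.667439) = 6.7666 km
D–E: √((-0.1134·111.32)² + (-0.0245·102.96)²) = √(159.357499 + 6.363107) = 12.8733 km
D–F: √((0.0080·111.32)² + (0.0583·102.96)²) = √(0.793097 + 36.030823) = 6.0683 km
D–G: √((-0.0931·111.32)² + (-0.0328·102.96)²) = √(107.410257 + 11.404723) = 10.9002 km
E–F: √((0.1214·111.32)² + (0.0828·102.96)²) = √(182.634899 + 72.677125) = 15.9785 km
E–G: √((0.0203·111.32)² + (-0.0083·102.96)²) = √(5.106678 + 0.730286) = 2.4160 km
F–G: √((-0.1011·111.32)² + (-0.0911·102.96)²) = √(126.662690 + 87.977947) = 14.6506 km
Closest pair: A–D at 1.4475 km.

A and D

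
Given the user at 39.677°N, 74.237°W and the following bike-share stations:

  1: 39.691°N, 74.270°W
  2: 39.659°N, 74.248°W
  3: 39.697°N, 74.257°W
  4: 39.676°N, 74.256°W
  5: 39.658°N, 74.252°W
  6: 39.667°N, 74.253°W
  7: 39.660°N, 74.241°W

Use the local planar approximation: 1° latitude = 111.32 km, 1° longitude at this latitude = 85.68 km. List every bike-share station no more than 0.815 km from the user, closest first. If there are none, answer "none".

Distances from 39.677°N, 74.237°W:
1: √((0.014·111.32)² + (-0.033·85.68)²) = √(2.42886 + 7.99442) = 3.229 km
2: √((-0.018·111.32)² + (-0.011·85.68)²) = √(4.01505 + 0.88827) = 2.214 km
3: √((0.020·111.32)² + (-0.020·85.68)²) = √(4.95686 + 2.93642) = 2.809 km
4: √((-0.001·111.32)² + (-0.019·85.68)²) = √(0.01239 + 2.65012) = 1.632 km
5: √((-0.019·111.32)² + (-0.015·85.68)²) = √(4.47356 + 1.65174) = 2.475 km
6: √((-0.010·111.32)² + (-0.016·85.68)²) = √(1.23921 + 1.87931) = 1.766 km
7: √((-0.017·111.32)² + (-0.004·85.68)²) = √(3.58133 + 0.11746) = 1.923 km
Threshold 0.815 km: none within range.

none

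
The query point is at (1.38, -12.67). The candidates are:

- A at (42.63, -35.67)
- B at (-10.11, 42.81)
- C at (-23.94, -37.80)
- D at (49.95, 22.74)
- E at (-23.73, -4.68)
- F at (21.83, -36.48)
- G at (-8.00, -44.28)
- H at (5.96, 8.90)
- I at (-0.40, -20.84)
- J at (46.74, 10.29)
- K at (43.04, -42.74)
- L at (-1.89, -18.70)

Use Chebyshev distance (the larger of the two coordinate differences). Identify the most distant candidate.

Distances from (1.38, -12.67):
A: max(|41.25|, |-23.00|) = 41.25
B: max(|-11.49|, |55.48|) = 55.48
C: max(|-25.32|, |-25.13|) = 25.32
D: max(|48.57|, |35.41|) = 48.57
E: max(|-25.11|, |7.99|) = 25.11
F: max(|20.45|, |-23.81|) = 23.81
G: max(|-9.38|, |-31.61|) = 31.61
H: max(|4.58|, |21.57|) = 21.57
I: max(|-1.78|, |-8.17|) = 8.17
J: max(|45.36|, |22.96|) = 45.36
K: max(|41.66|, |-30.07|) = 41.66
L: max(|-3.27|, |-6.03|) = 6.03
Maximum: B at 55.48.

B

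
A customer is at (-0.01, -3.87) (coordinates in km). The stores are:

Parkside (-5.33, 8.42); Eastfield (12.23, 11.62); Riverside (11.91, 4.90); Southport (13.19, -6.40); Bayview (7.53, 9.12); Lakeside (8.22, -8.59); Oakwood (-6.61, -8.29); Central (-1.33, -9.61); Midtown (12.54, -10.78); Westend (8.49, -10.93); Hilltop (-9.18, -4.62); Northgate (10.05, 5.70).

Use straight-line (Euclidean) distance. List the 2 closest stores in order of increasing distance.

Central, Oakwood

Distances from (-0.01, -3.87):
Parkside: 13.39 km
Eastfield: 19.74 km
Riverside: 14.80 km
Southport: 13.44 km
Bayview: 15.02 km
Lakeside: 9.49 km
Oakwood: 7.94 km
Central: 5.89 km
Midtown: 14.33 km
Westend: 11.05 km
Hilltop: 9.20 km
Northgate: 13.88 km
Sorted: Central (5.89 km) < Oakwood (7.94 km) < Hilltop (9.20 km) < Lakeside (9.49 km) < …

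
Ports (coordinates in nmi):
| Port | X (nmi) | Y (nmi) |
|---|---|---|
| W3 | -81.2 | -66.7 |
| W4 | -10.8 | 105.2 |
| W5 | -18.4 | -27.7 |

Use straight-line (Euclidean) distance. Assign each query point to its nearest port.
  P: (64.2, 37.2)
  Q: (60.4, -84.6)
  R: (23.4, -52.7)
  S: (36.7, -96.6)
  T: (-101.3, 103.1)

P→W4; Q→W5; R→W5; S→W5; T→W4

P at (64.2, 37.2):
  W3: 178.7 nmi
  W4: 101.2 nmi
  W5: 105.0 nmi
  → nearest: W4 (101.2 nmi)
Q at (60.4, -84.6):
  W3: 142.7 nmi
  W4: 202.7 nmi
  W5: 97.2 nmi
  → nearest: W5 (97.2 nmi)
R at (23.4, -52.7):
  W3: 105.5 nmi
  W4: 161.6 nmi
  W5: 48.7 nmi
  → nearest: W5 (48.7 nmi)
S at (36.7, -96.6):
  W3: 121.6 nmi
  W4: 207.3 nmi
  W5: 88.2 nmi
  → nearest: W5 (88.2 nmi)
T at (-101.3, 103.1):
  W3: 171.0 nmi
  W4: 90.5 nmi
  W5: 154.9 nmi
  → nearest: W4 (90.5 nmi)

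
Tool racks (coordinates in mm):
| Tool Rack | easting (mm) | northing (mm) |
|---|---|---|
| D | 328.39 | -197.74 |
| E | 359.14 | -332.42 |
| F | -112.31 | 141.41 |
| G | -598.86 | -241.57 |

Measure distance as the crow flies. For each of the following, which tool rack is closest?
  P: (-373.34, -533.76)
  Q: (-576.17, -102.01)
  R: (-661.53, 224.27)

P at (-373.34, -533.76):
  D: √((701.73)² + (336.02)²) = √(492424.9929 + 112909.4404) = 778.03 mm
  E: √((732.48)² + (201.34)²) = √(536526.9504 + 40537.7956) = 759.65 mm
  F: √((261.03)² + (675.17)²) = √(68136.6609 + 455854.5289) = 723.87 mm
  G: √((-225.52)² + (292.19)²) = √(50859.2704 + 85374.9961) = 369.10 mm
  → nearest: G (369.10 mm)
Q at (-576.17, -102.01):
  D: √((904.56)² + (-95.73)²) = √(818228.7936 + 9164.2329) = 909.61 mm
  E: √((935.31)² + (-230.41)²) = √(874804.7961 + 53088.7681) = 963.27 mm
  F: √((463.86)² + (243.42)²) = √(215166.0996 + 59253.2964) = 523.85 mm
  G: √((-22.69)² + (-139.56)²) = √(514.8361 + 19476.9936) = 141.39 mm
  → nearest: G (141.39 mm)
R at (-661.53, 224.27):
  D: √((989.92)² + (-422.01)²) = √(979941.6064 + 178092.4401) = 1076.12 mm
  E: √((1020.67)² + (-556.69)²) = √(1041767.2489 + 309903.7561) = 1162.61 mm
  F: √((549.22)² + (-82.86)²) = √(301642.6084 + 6865.7796) = 555.44 mm
  G: √((62.67)² + (-465.84)²) = √(3927.5289 + 217006.9056) = 470.04 mm
  → nearest: G (470.04 mm)

P→G; Q→G; R→G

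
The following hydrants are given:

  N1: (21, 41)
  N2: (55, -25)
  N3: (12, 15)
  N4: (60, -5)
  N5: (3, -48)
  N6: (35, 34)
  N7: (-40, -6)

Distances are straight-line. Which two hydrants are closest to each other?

N1 and N6

Pairwise distances:
N1–N6: 15.7
N2–N4: 20.6
N1–N3: 27.5
N3–N6: 29.8
N4–N6: 46.3
N3–N4: 52.0
N3–N7: 56.1
N2–N5: 56.9
N2–N3: 58.7
N5–N7: 60.1
N1–N4: 60.3
N2–N6: 62.3
N3–N5: 63.6
N4–N5: 71.4
N1–N2: 74.2
N1–N7: 77.0
N6–N7: 85.0
N5–N6: 88.0
N1–N5: 90.8
N2–N7: 96.9
N4–N7: 100.0
Closest pair: N1–N6 at 15.7.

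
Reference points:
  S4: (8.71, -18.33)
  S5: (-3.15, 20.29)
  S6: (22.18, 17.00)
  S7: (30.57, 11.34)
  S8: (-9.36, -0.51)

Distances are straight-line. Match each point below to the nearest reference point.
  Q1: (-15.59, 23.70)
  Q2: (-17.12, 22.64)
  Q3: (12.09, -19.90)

Q1→S5; Q2→S5; Q3→S4

Q1 at (-15.59, 23.70):
  S4: 48.55
  S5: 12.90
  S6: 38.36
  S7: 47.79
  S8: 25.00
  → nearest: S5 (12.90)
Q2 at (-17.12, 22.64):
  S4: 48.43
  S5: 14.17
  S6: 39.70
  S7: 49.01
  S8: 24.42
  → nearest: S5 (14.17)
Q3 at (12.09, -19.90):
  S4: 3.73
  S5: 42.98
  S6: 38.25
  S7: 36.30
  S8: 28.91
  → nearest: S4 (3.73)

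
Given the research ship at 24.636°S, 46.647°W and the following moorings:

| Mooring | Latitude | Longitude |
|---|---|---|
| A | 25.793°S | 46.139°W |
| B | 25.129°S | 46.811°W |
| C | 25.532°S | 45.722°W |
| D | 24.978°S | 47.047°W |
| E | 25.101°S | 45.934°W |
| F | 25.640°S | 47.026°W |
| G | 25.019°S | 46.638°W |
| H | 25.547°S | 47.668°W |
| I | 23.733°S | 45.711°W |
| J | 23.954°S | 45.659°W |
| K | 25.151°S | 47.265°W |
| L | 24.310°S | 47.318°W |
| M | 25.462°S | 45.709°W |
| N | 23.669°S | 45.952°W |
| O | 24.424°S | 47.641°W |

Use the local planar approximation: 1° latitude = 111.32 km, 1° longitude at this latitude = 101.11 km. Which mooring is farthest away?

Distances from 24.636°S, 46.647°W:
A: 138.661 km
B: 57.331 km
C: 136.733 km
D: 55.544 km
E: 88.751 km
F: 118.152 km
G: 42.645 km
H: 144.712 km
I: 138.062 km
J: 125.472 km
K: 84.801 km
L: 76.941 km
M: 132.097 km
N: 128.553 km
O: 103.237 km
Maximum: H at 144.712 km.

H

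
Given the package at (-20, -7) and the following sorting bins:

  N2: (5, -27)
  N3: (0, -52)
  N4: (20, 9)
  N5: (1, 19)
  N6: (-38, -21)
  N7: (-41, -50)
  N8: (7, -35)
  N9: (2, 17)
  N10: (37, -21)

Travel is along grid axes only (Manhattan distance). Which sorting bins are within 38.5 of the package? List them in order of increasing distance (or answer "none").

N6

Distances from (-20, -7):
N2: 45
N3: 65
N4: 56
N5: 47
N6: 32
N7: 64
N8: 55
N9: 46
N10: 71
Threshold 38.5: N6 (32) is within range.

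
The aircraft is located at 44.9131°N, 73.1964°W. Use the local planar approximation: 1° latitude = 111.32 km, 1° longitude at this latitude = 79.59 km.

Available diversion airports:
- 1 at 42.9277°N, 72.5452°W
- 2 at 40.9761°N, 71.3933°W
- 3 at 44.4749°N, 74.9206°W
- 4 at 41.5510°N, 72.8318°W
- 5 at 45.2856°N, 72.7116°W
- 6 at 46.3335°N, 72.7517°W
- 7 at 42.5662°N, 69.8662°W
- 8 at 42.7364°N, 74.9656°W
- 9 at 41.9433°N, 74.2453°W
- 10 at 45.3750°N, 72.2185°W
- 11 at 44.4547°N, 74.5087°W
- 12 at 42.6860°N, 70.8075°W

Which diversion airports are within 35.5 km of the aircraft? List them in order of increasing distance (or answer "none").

none

Distances from 44.9131°N, 73.1964°W:
1: √((-1.9854·111.32)² + (0.6512·79.59)²) = √(48847.509993 + 2686.246070) = 227.0105 km
2: √((-3.9370·111.32)² + (1.8031·79.59)²) = √(192077.823044 + 20594.755299) = 461.1644 km
3: √((-0.4382·111.32)² + (-1.7242·79.59)²) = √(2379.529766 + 18831.819849) = 145.6412 km
4: √((-3.3621·111.32)² + (0.3646·79.59)²) = √(140077.263402 + 842.074155) = 375.3922 km
5: √((0.3725·111.32)² + (0.4848·79.59)²) = √(1719.487209 + 1488.820128) = 56.6419 km
6: √((1.4204·111.32)² + (0.4447·79.59)²) = √(25001.595392 + 1252.712088) = 162.0318 km
7: √((-2.3469·111.32)² + (3.3302·79.59)²) = √(68255.171978 + 70251.830102) = 372.1653 km
8: √((-2.1767·111.32)² + (-1.7692·79.59)²) = √(58714.254347 + 19827.632958) = 280.2533 km
9: √((-2.9698·111.32)² + (-1.0489·79.59)²) = √(109295.127527 + 6969.236143) = 340.9756 km
10: √((0.4619·111.32)² + (0.9779·79.59)²) = √(2643.883532 + 6057.674056) = 93.2821 km
11: √((-0.4584·111.32)² + (-1.3123·79.59)²) = √(2603.967822 + 10908.957934) = 116.2451 km
12: √((-2.2271·111.32)² + (2.3889·79.59)²) = √(61464.709189 + 36150.386950) = 312.4341 km
Threshold 35.5 km: none within range.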